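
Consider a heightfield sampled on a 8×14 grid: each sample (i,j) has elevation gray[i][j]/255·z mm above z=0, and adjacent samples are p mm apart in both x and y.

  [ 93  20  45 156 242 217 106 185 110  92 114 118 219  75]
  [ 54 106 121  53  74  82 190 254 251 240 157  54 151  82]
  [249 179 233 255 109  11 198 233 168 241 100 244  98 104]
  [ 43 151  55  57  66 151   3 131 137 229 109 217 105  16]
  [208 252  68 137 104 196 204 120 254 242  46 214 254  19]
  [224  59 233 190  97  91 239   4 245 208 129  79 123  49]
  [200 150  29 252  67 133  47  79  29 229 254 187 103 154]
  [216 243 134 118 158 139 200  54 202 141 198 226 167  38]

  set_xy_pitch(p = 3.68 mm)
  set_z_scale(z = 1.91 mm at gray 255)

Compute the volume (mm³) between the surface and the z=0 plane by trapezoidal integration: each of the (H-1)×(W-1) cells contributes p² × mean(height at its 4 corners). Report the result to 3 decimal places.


height_mm = gray/255 × 1.91; cell vol = 3.68² × mean(4 corners)
unit = 3.68² × 1.91 / (4×255) = 0.0253588 mm³ per gray-sum
row 0: Σ corner-gray over 13 cells = 7018  → 177.9681
row 1: Σ corner-gray over 13 cells = 8093  → 205.2288
row 2: Σ corner-gray over 13 cells = 7372  → 186.9451
row 3: Σ corner-gray over 13 cells = 7290  → 184.8657
row 4: Σ corner-gray over 13 cells = 8076  → 204.7977
row 5: Σ corner-gray over 13 cells = 7139  → 181.0365
row 6: Σ corner-gray over 13 cells = 7686  → 194.9078
Σ rows: total corner-gray = 52674  → 1335.7498 mm³

1335.750


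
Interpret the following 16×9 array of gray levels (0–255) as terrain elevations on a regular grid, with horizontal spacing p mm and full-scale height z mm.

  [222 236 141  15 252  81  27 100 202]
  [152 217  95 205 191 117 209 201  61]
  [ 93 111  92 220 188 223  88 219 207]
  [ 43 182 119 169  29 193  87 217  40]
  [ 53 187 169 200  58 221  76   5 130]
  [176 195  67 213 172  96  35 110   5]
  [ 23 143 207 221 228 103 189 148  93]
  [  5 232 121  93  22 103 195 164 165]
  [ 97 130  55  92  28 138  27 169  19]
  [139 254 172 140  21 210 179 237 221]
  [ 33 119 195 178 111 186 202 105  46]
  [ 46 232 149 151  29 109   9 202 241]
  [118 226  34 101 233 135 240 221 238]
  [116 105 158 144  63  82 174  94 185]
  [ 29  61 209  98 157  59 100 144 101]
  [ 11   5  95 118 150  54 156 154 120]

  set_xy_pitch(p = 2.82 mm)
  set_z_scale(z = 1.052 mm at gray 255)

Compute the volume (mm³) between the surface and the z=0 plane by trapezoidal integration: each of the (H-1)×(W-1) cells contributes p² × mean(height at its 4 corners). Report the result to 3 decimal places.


537.396

height_mm = gray/255 × 1.052; cell vol = 2.82² × mean(4 corners)
unit = 2.82² × 1.052 / (4×255) = 0.00820189 mm³ per gray-sum
row 0: Σ corner-gray over 8 cells = 4811  → 39.4593
row 1: Σ corner-gray over 8 cells = 5265  → 43.1829
row 2: Σ corner-gray over 8 cells = 4657  → 38.1962
row 3: Σ corner-gray over 8 cells = 4090  → 33.5457
row 4: Σ corner-gray over 8 cells = 3972  → 32.5779
row 5: Σ corner-gray over 8 cells = 4551  → 37.3268
row 6: Σ corner-gray over 8 cells = 4624  → 37.9255
row 7: Σ corner-gray over 8 cells = 3424  → 28.0833
row 8: Σ corner-gray over 8 cells = 4180  → 34.2839
row 9: Σ corner-gray over 8 cells = 5057  → 41.4769
row 10: Σ corner-gray over 8 cells = 4320  → 35.4322
row 11: Σ corner-gray over 8 cells = 4785  → 39.2460
row 12: Σ corner-gray over 8 cells = 4677  → 38.3602
row 13: Σ corner-gray over 8 cells = 3727  → 30.5684
row 14: Σ corner-gray over 8 cells = 3381  → 27.7306
Σ rows: total corner-gray = 65521  → 537.3958 mm³


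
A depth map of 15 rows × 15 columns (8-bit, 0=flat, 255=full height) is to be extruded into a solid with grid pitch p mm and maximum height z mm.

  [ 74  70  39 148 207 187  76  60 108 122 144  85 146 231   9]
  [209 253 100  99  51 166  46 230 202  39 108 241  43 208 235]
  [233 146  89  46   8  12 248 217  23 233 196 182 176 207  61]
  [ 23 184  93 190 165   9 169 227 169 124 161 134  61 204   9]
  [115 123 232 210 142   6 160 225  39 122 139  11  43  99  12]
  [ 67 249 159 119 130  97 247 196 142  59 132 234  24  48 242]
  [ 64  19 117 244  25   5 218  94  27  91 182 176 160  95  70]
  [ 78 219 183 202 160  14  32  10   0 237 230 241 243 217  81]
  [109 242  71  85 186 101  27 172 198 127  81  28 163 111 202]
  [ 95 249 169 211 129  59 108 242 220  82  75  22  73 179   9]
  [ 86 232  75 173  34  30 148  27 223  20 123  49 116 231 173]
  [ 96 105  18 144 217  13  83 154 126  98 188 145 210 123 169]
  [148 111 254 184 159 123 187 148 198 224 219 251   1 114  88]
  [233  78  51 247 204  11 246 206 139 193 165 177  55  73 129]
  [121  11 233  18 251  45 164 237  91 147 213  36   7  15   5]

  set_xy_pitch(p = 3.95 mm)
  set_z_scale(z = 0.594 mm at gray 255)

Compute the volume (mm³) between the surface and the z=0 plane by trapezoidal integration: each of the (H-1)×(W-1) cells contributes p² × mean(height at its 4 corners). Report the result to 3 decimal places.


942.626

height_mm = gray/255 × 0.594; cell vol = 3.95² × mean(4 corners)
unit = 3.95² × 0.594 / (4×255) = 0.00908616 mm³ per gray-sum
row 0: Σ corner-gray over 14 cells = 7345  → 66.7379
row 1: Σ corner-gray over 14 cells = 7876  → 71.5626
row 2: Σ corner-gray over 14 cells = 7672  → 69.7090
row 3: Σ corner-gray over 14 cells = 7041  → 63.9757
row 4: Σ corner-gray over 14 cells = 7210  → 65.5112
row 5: Σ corner-gray over 14 cells = 7021  → 63.7939
row 6: Σ corner-gray over 14 cells = 7175  → 65.1932
row 7: Σ corner-gray over 14 cells = 7630  → 69.3274
row 8: Σ corner-gray over 14 cells = 7235  → 65.7384
row 9: Σ corner-gray over 14 cells = 6961  → 63.2488
row 10: Σ corner-gray over 14 cells = 6734  → 61.1862
row 11: Σ corner-gray over 14 cells = 8095  → 73.5525
row 12: Σ corner-gray over 14 cells = 8634  → 78.4499
row 13: Σ corner-gray over 14 cells = 7114  → 64.6390
Σ rows: total corner-gray = 103743  → 942.6257 mm³


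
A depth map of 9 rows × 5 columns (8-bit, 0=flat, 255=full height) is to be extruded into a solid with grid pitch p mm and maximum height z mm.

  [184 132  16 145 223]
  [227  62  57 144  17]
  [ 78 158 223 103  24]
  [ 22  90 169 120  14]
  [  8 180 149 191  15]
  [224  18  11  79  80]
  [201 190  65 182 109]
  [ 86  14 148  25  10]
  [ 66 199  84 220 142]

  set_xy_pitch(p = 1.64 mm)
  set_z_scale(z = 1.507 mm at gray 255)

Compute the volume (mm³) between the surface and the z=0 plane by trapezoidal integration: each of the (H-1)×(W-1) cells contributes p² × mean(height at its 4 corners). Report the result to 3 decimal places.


55.430

height_mm = gray/255 × 1.507; cell vol = 1.64² × mean(4 corners)
unit = 1.64² × 1.507 / (4×255) = 0.00397375 mm³ per gray-sum
row 0: Σ corner-gray over 4 cells = 1763  → 7.0057
row 1: Σ corner-gray over 4 cells = 1840  → 7.3117
row 2: Σ corner-gray over 4 cells = 1864  → 7.4071
row 3: Σ corner-gray over 4 cells = 1857  → 7.3793
row 4: Σ corner-gray over 4 cells = 1583  → 6.2904
row 5: Σ corner-gray over 4 cells = 1704  → 6.7713
row 6: Σ corner-gray over 4 cells = 1654  → 6.5726
row 7: Σ corner-gray over 4 cells = 1684  → 6.6918
Σ rows: total corner-gray = 13949  → 55.4299 mm³


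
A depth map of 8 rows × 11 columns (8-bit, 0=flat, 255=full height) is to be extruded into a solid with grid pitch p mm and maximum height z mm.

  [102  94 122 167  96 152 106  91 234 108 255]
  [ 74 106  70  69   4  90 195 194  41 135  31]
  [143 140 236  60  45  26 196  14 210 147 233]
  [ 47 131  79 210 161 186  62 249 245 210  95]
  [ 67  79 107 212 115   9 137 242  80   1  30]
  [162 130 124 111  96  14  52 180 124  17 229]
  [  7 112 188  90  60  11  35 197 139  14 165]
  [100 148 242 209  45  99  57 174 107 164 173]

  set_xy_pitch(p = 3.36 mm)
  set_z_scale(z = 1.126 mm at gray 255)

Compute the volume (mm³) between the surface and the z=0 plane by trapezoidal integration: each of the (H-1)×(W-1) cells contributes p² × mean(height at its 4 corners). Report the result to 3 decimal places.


408.457

height_mm = gray/255 × 1.126; cell vol = 3.36² × mean(4 corners)
unit = 3.36² × 1.126 / (4×255) = 0.0124628 mm³ per gray-sum
row 0: Σ corner-gray over 10 cells = 4610  → 57.4537
row 1: Σ corner-gray over 10 cells = 4437  → 55.2976
row 2: Σ corner-gray over 10 cells = 5732  → 71.4370
row 3: Σ corner-gray over 10 cells = 5269  → 65.6667
row 4: Σ corner-gray over 10 cells = 4148  → 51.6958
row 5: Σ corner-gray over 10 cells = 3951  → 49.2407
row 6: Σ corner-gray over 10 cells = 4627  → 57.6655
Σ rows: total corner-gray = 32774  → 408.4569 mm³


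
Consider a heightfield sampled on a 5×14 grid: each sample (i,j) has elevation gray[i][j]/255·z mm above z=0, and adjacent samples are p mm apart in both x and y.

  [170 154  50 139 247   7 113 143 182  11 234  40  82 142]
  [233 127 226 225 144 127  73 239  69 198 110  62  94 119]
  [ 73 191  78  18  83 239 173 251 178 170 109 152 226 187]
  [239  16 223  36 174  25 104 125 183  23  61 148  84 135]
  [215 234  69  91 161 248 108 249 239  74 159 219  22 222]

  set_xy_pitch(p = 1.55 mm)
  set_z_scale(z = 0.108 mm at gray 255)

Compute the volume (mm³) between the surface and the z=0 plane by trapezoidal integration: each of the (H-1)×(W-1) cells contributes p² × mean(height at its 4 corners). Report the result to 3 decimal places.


7.206

height_mm = gray/255 × 0.108; cell vol = 1.55² × mean(4 corners)
unit = 1.55² × 0.108 / (4×255) = 0.000254382 mm³ per gray-sum
row 0: Σ corner-gray over 13 cells = 6856  → 1.7440
row 1: Σ corner-gray over 13 cells = 7736  → 1.9679
row 2: Σ corner-gray over 13 cells = 6774  → 1.7232
row 3: Σ corner-gray over 13 cells = 6961  → 1.7708
Σ rows: total corner-gray = 28327  → 7.2059 mm³


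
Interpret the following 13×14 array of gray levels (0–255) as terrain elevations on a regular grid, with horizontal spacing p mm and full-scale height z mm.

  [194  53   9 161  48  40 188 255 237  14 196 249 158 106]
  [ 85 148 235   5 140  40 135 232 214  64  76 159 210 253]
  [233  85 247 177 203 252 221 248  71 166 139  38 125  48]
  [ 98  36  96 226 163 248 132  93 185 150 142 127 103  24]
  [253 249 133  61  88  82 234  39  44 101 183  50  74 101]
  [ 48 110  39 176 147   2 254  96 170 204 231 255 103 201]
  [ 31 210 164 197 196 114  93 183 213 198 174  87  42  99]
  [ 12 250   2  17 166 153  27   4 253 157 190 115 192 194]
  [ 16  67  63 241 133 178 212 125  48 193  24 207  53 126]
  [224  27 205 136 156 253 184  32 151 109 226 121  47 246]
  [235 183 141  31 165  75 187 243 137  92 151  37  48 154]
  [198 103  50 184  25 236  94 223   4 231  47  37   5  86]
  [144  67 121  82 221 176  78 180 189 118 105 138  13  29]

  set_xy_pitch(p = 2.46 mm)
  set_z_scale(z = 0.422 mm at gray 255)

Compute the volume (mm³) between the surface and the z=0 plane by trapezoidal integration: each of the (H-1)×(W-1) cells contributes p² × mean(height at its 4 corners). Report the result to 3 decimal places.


209.527

height_mm = gray/255 × 0.422; cell vol = 2.46² × mean(4 corners)
unit = 2.46² × 0.422 / (4×255) = 0.0025037 mm³ per gray-sum
row 0: Σ corner-gray over 13 cells = 7170  → 17.9515
row 1: Σ corner-gray over 13 cells = 7879  → 19.7267
row 2: Σ corner-gray over 13 cells = 7749  → 19.4012
row 3: Σ corner-gray over 13 cells = 6554  → 16.4093
row 4: Σ corner-gray over 13 cells = 6853  → 17.1579
row 5: Σ corner-gray over 13 cells = 7695  → 19.2660
row 6: Σ corner-gray over 13 cells = 7130  → 17.8514
row 7: Σ corner-gray over 13 cells = 6488  → 16.2440
row 8: Σ corner-gray over 13 cells = 6994  → 17.5109
row 9: Σ corner-gray over 13 cells = 7133  → 17.8589
row 10: Σ corner-gray over 13 cells = 6131  → 15.3502
row 11: Σ corner-gray over 13 cells = 5911  → 14.7994
Σ rows: total corner-gray = 83687  → 209.5272 mm³


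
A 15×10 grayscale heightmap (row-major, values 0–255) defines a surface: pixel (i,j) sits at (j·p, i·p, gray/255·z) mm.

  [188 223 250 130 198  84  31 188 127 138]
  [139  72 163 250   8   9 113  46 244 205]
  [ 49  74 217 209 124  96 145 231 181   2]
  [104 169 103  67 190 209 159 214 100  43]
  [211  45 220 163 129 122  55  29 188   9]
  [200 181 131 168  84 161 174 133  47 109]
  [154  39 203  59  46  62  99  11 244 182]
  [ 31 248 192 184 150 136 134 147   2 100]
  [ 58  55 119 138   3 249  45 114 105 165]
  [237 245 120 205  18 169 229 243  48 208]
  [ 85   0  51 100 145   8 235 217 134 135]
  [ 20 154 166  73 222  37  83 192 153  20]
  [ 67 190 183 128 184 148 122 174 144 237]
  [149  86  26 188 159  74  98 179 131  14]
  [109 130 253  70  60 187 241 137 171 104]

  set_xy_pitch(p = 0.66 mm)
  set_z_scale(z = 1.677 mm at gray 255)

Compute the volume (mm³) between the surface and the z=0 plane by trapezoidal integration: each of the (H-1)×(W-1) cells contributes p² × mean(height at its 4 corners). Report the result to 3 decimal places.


height_mm = gray/255 × 1.677; cell vol = 0.66² × mean(4 corners)
unit = 0.66² × 1.677 / (4×255) = 0.000716178 mm³ per gray-sum
row 0: Σ corner-gray over 9 cells = 4942  → 3.5393
row 1: Σ corner-gray over 9 cells = 4759  → 3.4083
row 2: Σ corner-gray over 9 cells = 5174  → 3.7055
row 3: Σ corner-gray over 9 cells = 4691  → 3.3596
row 4: Σ corner-gray over 9 cells = 4589  → 3.2865
row 5: Σ corner-gray over 9 cells = 4329  → 3.1003
row 6: Σ corner-gray over 9 cells = 4379  → 3.1361
row 7: Σ corner-gray over 9 cells = 4396  → 3.1483
row 8: Σ corner-gray over 9 cells = 4878  → 3.4935
row 9: Σ corner-gray over 9 cells = 4999  → 3.5802
row 10: Σ corner-gray over 9 cells = 4200  → 3.0079
row 11: Σ corner-gray over 9 cells = 5050  → 3.6167
row 12: Σ corner-gray over 9 cells = 4895  → 3.5057
row 13: Σ corner-gray over 9 cells = 4756  → 3.4061
Σ rows: total corner-gray = 66037  → 47.2942 mm³

47.294


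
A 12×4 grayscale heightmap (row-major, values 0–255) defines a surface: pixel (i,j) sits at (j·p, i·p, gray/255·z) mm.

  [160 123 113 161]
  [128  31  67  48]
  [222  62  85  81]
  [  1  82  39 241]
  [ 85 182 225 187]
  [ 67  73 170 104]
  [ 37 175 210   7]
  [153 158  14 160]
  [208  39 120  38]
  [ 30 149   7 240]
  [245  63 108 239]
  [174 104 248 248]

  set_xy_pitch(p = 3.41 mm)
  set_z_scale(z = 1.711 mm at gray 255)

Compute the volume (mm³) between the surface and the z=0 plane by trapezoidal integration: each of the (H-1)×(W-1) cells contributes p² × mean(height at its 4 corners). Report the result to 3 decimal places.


296.426

height_mm = gray/255 × 1.711; cell vol = 3.41² × mean(4 corners)
unit = 3.41² × 1.711 / (4×255) = 0.0195056 mm³ per gray-sum
row 0: Σ corner-gray over 3 cells = 1165  → 22.7240
row 1: Σ corner-gray over 3 cells = 969  → 18.9009
row 2: Σ corner-gray over 3 cells = 1081  → 21.0855
row 3: Σ corner-gray over 3 cells = 1570  → 30.6237
row 4: Σ corner-gray over 3 cells = 1743  → 33.9982
row 5: Σ corner-gray over 3 cells = 1471  → 28.6927
row 6: Σ corner-gray over 3 cells = 1471  → 28.6927
row 7: Σ corner-gray over 3 cells = 1221  → 23.8163
row 8: Σ corner-gray over 3 cells = 1146  → 22.3534
row 9: Σ corner-gray over 3 cells = 1408  → 27.4638
row 10: Σ corner-gray over 3 cells = 1952  → 38.0749
Σ rows: total corner-gray = 15197  → 296.4261 mm³


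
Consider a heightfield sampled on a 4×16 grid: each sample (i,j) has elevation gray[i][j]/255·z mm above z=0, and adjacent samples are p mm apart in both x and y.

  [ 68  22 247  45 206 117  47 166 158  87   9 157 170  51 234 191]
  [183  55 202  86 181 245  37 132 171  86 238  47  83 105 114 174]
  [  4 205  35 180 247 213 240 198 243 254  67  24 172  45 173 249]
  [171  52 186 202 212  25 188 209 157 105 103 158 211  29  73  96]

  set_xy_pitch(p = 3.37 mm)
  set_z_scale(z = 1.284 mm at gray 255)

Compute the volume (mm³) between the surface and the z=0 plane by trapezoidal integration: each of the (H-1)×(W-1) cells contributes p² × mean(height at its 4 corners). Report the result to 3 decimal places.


height_mm = gray/255 × 1.284; cell vol = 3.37² × mean(4 corners)
unit = 3.37² × 1.284 / (4×255) = 0.0142963 mm³ per gray-sum
row 0: Σ corner-gray over 15 cells = 7612  → 108.8237
row 1: Σ corner-gray over 15 cells = 8766  → 125.3217
row 2: Σ corner-gray over 15 cells = 8932  → 127.6948
Σ rows: total corner-gray = 25310  → 361.8402 mm³

361.840


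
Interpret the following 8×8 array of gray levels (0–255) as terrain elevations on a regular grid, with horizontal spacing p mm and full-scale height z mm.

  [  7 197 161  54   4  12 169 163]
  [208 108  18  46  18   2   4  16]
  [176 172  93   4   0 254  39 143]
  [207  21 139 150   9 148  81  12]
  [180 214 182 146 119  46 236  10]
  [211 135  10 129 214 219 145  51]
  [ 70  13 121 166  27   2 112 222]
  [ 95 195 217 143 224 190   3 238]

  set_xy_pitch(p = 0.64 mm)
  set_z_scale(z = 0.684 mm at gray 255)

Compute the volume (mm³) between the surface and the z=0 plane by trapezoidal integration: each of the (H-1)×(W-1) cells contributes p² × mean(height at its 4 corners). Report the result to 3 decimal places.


height_mm = gray/255 × 0.684; cell vol = 0.64² × mean(4 corners)
unit = 0.64² × 0.684 / (4×255) = 0.000274673 mm³ per gray-sum
row 0: Σ corner-gray over 7 cells = 1980  → 0.5439
row 1: Σ corner-gray over 7 cells = 2059  → 0.5656
row 2: Σ corner-gray over 7 cells = 2758  → 0.7575
row 3: Σ corner-gray over 7 cells = 3391  → 0.9314
row 4: Σ corner-gray over 7 cells = 4042  → 1.1102
row 5: Σ corner-gray over 7 cells = 3140  → 0.8625
row 6: Σ corner-gray over 7 cells = 3451  → 0.9479
Σ rows: total corner-gray = 20821  → 5.7190 mm³

5.719


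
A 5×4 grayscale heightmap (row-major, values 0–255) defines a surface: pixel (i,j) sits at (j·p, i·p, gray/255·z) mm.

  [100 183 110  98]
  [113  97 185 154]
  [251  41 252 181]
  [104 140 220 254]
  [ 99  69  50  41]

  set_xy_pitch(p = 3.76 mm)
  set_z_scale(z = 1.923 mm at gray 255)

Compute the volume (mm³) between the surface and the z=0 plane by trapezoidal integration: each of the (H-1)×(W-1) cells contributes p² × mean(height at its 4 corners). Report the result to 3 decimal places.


187.001

height_mm = gray/255 × 1.923; cell vol = 3.76² × mean(4 corners)
unit = 3.76² × 1.923 / (4×255) = 0.0266535 mm³ per gray-sum
row 0: Σ corner-gray over 3 cells = 1615  → 43.0455
row 1: Σ corner-gray over 3 cells = 1849  → 49.2824
row 2: Σ corner-gray over 3 cells = 2096  → 55.8658
row 3: Σ corner-gray over 3 cells = 1456  → 38.8075
Σ rows: total corner-gray = 7016  → 187.0012 mm³


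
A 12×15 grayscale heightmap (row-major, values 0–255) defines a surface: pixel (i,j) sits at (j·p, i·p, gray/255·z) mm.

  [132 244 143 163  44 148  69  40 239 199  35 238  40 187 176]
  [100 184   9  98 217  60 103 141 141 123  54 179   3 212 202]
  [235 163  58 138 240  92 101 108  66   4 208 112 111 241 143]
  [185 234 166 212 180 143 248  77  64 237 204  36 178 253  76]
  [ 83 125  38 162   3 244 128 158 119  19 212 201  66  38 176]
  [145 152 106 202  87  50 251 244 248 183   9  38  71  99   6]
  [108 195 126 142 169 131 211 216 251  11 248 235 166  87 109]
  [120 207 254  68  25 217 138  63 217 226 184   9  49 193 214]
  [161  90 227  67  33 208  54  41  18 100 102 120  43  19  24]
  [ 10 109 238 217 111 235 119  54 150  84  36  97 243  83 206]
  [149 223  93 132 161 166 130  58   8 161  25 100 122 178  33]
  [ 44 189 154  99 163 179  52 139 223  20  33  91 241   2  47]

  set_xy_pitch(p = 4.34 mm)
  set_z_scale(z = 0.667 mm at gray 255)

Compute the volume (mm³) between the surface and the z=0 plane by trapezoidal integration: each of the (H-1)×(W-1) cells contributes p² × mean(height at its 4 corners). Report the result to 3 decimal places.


993.896

height_mm = gray/255 × 0.667; cell vol = 4.34² × mean(4 corners)
unit = 4.34² × 0.667 / (4×255) = 0.012317 mm³ per gray-sum
row 0: Σ corner-gray over 14 cells = 7236  → 89.1258
row 1: Σ corner-gray over 14 cells = 7012  → 86.3668
row 2: Σ corner-gray over 14 cells = 8387  → 103.3027
row 3: Σ corner-gray over 14 cells = 8010  → 98.6592
row 4: Σ corner-gray over 14 cells = 6916  → 85.1844
row 5: Σ corner-gray over 14 cells = 8224  → 101.2950
row 6: Σ corner-gray over 14 cells = 8627  → 106.2588
row 7: Σ corner-gray over 14 cells = 6463  → 79.6048
row 8: Σ corner-gray over 14 cells = 6197  → 76.3285
row 9: Σ corner-gray over 14 cells = 7064  → 87.0073
row 10: Σ corner-gray over 14 cells = 6557  → 80.7626
Σ rows: total corner-gray = 80693  → 993.8961 mm³


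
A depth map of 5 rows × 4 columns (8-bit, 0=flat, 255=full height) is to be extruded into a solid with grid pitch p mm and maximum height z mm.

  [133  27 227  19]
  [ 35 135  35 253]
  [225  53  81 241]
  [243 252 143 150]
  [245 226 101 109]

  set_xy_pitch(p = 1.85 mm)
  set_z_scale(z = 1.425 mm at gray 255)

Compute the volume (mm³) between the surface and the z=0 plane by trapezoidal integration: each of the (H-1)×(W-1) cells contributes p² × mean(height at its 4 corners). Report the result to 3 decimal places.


height_mm = gray/255 × 1.425; cell vol = 1.85² × mean(4 corners)
unit = 1.85² × 1.425 / (4×255) = 0.00478143 mm³ per gray-sum
row 0: Σ corner-gray over 3 cells = 1288  → 6.1585
row 1: Σ corner-gray over 3 cells = 1362  → 6.5123
row 2: Σ corner-gray over 3 cells = 1917  → 9.1660
row 3: Σ corner-gray over 3 cells = 2191  → 10.4761
Σ rows: total corner-gray = 6758  → 32.3129 mm³

32.313


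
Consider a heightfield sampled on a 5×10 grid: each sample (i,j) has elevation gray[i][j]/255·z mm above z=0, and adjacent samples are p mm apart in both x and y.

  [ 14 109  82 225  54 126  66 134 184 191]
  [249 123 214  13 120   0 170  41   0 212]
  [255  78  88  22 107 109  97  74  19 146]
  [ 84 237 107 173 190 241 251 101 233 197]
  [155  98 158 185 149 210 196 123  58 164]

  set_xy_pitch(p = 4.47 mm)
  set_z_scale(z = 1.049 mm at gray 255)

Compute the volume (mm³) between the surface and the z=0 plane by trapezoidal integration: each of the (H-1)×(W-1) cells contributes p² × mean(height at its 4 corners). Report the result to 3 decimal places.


height_mm = gray/255 × 1.049; cell vol = 4.47² × mean(4 corners)
unit = 4.47² × 1.049 / (4×255) = 0.020549 mm³ per gray-sum
row 0: Σ corner-gray over 9 cells = 3988  → 81.9493
row 1: Σ corner-gray over 9 cells = 3412  → 70.1131
row 2: Σ corner-gray over 9 cells = 4936  → 101.4298
row 3: Σ corner-gray over 9 cells = 6020  → 123.7049
Σ rows: total corner-gray = 18356  → 377.1972 mm³

377.197


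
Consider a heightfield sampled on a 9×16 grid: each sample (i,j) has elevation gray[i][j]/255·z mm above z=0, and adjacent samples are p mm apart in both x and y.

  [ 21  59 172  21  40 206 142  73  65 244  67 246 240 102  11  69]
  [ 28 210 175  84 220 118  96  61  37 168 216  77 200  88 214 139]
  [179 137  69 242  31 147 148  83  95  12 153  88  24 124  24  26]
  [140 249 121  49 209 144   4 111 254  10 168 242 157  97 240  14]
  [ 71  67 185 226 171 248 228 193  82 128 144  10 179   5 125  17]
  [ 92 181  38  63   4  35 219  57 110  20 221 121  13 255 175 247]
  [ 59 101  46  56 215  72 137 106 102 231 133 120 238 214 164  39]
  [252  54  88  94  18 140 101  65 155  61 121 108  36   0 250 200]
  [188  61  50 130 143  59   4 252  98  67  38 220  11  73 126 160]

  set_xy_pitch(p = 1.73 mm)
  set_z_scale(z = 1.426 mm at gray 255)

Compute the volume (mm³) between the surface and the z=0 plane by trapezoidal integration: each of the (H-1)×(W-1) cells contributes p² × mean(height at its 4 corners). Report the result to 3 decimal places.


242.616

height_mm = gray/255 × 1.426; cell vol = 1.73² × mean(4 corners)
unit = 1.73² × 1.426 / (4×255) = 0.00418419 mm³ per gray-sum
row 0: Σ corner-gray over 15 cells = 7561  → 31.6367
row 1: Σ corner-gray over 15 cells = 7054  → 29.5153
row 2: Σ corner-gray over 15 cells = 7223  → 30.2224
row 3: Σ corner-gray over 15 cells = 8334  → 34.8711
row 4: Σ corner-gray over 15 cells = 7433  → 31.1011
row 5: Σ corner-gray over 15 cells = 7331  → 30.6743
row 6: Σ corner-gray over 15 cells = 7002  → 29.2977
row 7: Σ corner-gray over 15 cells = 6046  → 25.2976
Σ rows: total corner-gray = 57984  → 242.6162 mm³


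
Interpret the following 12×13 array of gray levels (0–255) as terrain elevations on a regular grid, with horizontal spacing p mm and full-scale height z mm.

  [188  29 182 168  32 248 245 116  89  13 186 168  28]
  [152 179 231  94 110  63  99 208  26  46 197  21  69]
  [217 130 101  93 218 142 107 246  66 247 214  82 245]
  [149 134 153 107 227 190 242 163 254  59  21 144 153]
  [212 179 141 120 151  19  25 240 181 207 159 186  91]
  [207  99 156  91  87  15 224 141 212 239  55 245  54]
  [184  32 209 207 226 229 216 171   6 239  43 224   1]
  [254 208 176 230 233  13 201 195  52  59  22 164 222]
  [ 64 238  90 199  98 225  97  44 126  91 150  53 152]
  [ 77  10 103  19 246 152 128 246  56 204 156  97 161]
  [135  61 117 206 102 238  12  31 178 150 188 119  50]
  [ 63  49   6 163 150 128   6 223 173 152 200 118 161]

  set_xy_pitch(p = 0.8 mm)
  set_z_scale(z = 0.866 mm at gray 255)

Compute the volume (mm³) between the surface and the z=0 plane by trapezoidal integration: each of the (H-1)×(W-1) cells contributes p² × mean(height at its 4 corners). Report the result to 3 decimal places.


height_mm = gray/255 × 0.866; cell vol = 0.8² × mean(4 corners)
unit = 0.8² × 0.866 / (4×255) = 0.000543373 mm³ per gray-sum
row 0: Σ corner-gray over 12 cells = 5937  → 3.2260
row 1: Σ corner-gray over 12 cells = 6523  → 3.5444
row 2: Σ corner-gray over 12 cells = 7444  → 4.0449
row 3: Σ corner-gray over 12 cells = 7209  → 3.9172
row 4: Σ corner-gray over 12 cells = 6908  → 3.7536
row 5: Σ corner-gray over 12 cells = 7178  → 3.9003
row 6: Σ corner-gray over 12 cells = 7371  → 4.0052
row 7: Σ corner-gray over 12 cells = 6620  → 3.5971
row 8: Σ corner-gray over 12 cells = 6110  → 3.3200
row 9: Σ corner-gray over 12 cells = 6061  → 3.2934
row 10: Σ corner-gray over 12 cells = 5949  → 3.2325
Σ rows: total corner-gray = 73310  → 39.8346 mm³

39.835


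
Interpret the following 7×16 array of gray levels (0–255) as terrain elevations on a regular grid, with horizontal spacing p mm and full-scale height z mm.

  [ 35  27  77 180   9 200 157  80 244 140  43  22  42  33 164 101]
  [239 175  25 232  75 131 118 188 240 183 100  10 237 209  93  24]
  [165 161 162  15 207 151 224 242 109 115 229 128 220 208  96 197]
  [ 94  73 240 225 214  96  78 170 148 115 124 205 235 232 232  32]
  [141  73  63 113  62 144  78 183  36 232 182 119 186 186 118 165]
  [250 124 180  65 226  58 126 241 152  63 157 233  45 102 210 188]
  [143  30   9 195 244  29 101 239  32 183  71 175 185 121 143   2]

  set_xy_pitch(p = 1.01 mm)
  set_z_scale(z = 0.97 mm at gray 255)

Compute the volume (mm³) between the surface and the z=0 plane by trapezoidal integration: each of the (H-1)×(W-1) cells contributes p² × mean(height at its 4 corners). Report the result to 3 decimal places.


height_mm = gray/255 × 0.97; cell vol = 1.01² × mean(4 corners)
unit = 1.01² × 0.97 / (4×255) = 0.000970095 mm³ per gray-sum
row 0: Σ corner-gray over 15 cells = 7267  → 7.0497
row 1: Σ corner-gray over 15 cells = 9191  → 8.9161
row 2: Σ corner-gray over 15 cells = 9796  → 9.5031
row 3: Σ corner-gray over 15 cells = 8756  → 8.4942
row 4: Σ corner-gray over 15 cells = 8258  → 8.0110
row 5: Σ corner-gray over 15 cells = 8061  → 7.8199
Σ rows: total corner-gray = 51329  → 49.7940 mm³

49.794


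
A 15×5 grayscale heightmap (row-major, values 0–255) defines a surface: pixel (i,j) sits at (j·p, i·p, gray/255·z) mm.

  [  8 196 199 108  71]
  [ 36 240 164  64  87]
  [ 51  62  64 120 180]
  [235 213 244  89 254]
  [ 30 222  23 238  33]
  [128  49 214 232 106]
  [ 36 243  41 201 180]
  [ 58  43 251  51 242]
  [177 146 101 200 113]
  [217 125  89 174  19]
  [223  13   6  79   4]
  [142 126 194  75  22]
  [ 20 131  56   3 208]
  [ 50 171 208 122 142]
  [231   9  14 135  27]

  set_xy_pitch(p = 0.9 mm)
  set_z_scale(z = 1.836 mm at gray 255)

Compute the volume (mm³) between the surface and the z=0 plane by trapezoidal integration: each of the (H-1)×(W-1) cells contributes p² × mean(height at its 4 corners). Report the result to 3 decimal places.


height_mm = gray/255 × 1.836; cell vol = 0.9² × mean(4 corners)
unit = 0.9² × 1.836 / (4×255) = 0.001458 mm³ per gray-sum
row 0: Σ corner-gray over 4 cells = 2144  → 3.1260
row 1: Σ corner-gray over 4 cells = 1782  → 2.5982
row 2: Σ corner-gray over 4 cells = 2304  → 3.3592
row 3: Σ corner-gray over 4 cells = 2610  → 3.8054
row 4: Σ corner-gray over 4 cells = 2253  → 3.2849
row 5: Σ corner-gray over 4 cells = 2410  → 3.5138
row 6: Σ corner-gray over 4 cells = 2176  → 3.1726
row 7: Σ corner-gray over 4 cells = 2174  → 3.1697
row 8: Σ corner-gray over 4 cells = 2196  → 3.2018
row 9: Σ corner-gray over 4 cells = 1435  → 2.0922
row 10: Σ corner-gray over 4 cells = 1377  → 2.0077
row 11: Σ corner-gray over 4 cells = 1562  → 2.2774
row 12: Σ corner-gray over 4 cells = 1802  → 2.6273
row 13: Σ corner-gray over 4 cells = 1768  → 2.5777
Σ rows: total corner-gray = 27993  → 40.8138 mm³

40.814


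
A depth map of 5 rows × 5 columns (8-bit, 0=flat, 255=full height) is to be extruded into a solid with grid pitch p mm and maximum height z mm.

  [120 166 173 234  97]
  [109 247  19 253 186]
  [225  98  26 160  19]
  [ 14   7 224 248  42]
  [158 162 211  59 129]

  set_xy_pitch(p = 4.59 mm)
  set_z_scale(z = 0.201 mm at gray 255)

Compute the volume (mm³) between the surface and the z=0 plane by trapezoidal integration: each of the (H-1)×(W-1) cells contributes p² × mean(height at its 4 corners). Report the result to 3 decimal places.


height_mm = gray/255 × 0.201; cell vol = 4.59² × mean(4 corners)
unit = 4.59² × 0.201 / (4×255) = 0.00415165 mm³ per gray-sum
row 0: Σ corner-gray over 4 cells = 2696  → 11.1929
row 1: Σ corner-gray over 4 cells = 2145  → 8.9053
row 2: Σ corner-gray over 4 cells = 1826  → 7.5809
row 3: Σ corner-gray over 4 cells = 2165  → 8.9883
Σ rows: total corner-gray = 8832  → 36.6674 mm³

36.667


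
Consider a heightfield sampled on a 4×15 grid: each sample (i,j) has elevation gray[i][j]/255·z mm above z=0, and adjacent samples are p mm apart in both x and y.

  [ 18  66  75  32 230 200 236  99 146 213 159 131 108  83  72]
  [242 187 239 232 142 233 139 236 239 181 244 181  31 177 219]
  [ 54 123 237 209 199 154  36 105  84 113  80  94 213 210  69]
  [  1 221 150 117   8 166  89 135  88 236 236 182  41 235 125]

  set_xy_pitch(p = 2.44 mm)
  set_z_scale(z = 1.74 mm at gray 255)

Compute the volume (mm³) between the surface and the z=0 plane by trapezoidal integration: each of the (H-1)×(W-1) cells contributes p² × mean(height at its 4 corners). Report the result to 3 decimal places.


height_mm = gray/255 × 1.74; cell vol = 2.44² × mean(4 corners)
unit = 2.44² × 1.74 / (4×255) = 0.0101561 mm³ per gray-sum
row 0: Σ corner-gray over 14 cells = 9029  → 91.6998
row 1: Σ corner-gray over 14 cells = 9220  → 93.6396
row 2: Σ corner-gray over 14 cells = 7771  → 78.9234
Σ rows: total corner-gray = 26020  → 264.2628 mm³

264.263


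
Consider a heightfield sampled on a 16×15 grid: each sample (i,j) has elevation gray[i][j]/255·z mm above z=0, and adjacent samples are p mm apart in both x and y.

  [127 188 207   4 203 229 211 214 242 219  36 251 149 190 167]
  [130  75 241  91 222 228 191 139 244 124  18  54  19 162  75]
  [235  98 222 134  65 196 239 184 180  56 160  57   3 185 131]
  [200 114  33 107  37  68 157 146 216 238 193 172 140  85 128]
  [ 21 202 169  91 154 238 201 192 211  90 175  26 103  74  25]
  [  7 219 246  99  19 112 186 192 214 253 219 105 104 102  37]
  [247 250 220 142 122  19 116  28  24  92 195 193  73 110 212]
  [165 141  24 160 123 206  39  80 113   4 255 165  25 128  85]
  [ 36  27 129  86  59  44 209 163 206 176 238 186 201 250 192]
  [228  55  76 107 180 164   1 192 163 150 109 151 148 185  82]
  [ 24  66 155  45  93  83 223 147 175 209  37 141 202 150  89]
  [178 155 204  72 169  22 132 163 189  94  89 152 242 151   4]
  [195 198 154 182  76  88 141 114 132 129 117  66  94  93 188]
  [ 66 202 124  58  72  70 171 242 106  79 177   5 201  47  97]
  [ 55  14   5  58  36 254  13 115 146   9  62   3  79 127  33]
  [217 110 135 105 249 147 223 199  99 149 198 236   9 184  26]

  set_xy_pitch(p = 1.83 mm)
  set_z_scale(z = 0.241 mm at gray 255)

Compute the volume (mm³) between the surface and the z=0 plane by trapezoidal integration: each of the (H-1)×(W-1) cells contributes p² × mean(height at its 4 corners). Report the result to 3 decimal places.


height_mm = gray/255 × 0.241; cell vol = 1.83² × mean(4 corners)
unit = 1.83² × 0.241 / (4×255) = 0.00079126 mm³ per gray-sum
row 0: Σ corner-gray over 14 cells = 8801  → 6.9639
row 1: Σ corner-gray over 14 cells = 7745  → 6.1283
row 2: Σ corner-gray over 14 cells = 7664  → 6.0642
row 3: Σ corner-gray over 14 cells = 7638  → 6.0436
row 4: Σ corner-gray over 14 cells = 8082  → 6.3950
row 5: Σ corner-gray over 14 cells = 7811  → 6.1805
row 6: Σ corner-gray over 14 cells = 6803  → 5.3829
row 7: Σ corner-gray over 14 cells = 7352  → 5.8173
row 8: Σ corner-gray over 14 cells = 7848  → 6.2098
row 9: Σ corner-gray over 14 cells = 7237  → 5.7263
row 10: Σ corner-gray over 14 cells = 7415  → 5.8672
row 11: Σ corner-gray over 14 cells = 7401  → 5.8561
row 12: Σ corner-gray over 14 cells = 6822  → 5.3980
row 13: Σ corner-gray over 14 cells = 5201  → 4.1153
row 14: Σ corner-gray over 14 cells = 6259  → 4.9525
Σ rows: total corner-gray = 110079  → 87.1011 mm³

87.101


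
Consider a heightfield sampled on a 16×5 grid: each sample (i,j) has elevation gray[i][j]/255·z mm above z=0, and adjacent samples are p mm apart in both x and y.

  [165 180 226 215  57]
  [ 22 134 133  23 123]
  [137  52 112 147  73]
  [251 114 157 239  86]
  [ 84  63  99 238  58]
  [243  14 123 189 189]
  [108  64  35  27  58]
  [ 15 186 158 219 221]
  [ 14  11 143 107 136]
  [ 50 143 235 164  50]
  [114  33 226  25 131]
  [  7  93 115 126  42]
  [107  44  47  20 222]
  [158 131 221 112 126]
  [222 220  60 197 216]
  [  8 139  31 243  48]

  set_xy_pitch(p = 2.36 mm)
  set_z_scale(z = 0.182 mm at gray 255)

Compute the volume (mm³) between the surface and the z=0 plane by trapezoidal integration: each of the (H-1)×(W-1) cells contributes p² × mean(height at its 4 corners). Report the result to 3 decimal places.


height_mm = gray/255 × 0.182; cell vol = 2.36² × mean(4 corners)
unit = 2.36² × 0.182 / (4×255) = 0.000993791 mm³ per gray-sum
row 0: Σ corner-gray over 4 cells = 2189  → 2.1754
row 1: Σ corner-gray over 4 cells = 1557  → 1.5473
row 2: Σ corner-gray over 4 cells = 2189  → 2.1754
row 3: Σ corner-gray over 4 cells = 2299  → 2.2847
row 4: Σ corner-gray over 4 cells = 2026  → 2.0134
row 5: Σ corner-gray over 4 cells = 1502  → 1.4927
row 6: Σ corner-gray over 4 cells = 1780  → 1.7689
row 7: Σ corner-gray over 4 cells = 2034  → 2.0214
row 8: Σ corner-gray over 4 cells = 1856  → 1.8445
row 9: Σ corner-gray over 4 cells = 1997  → 1.9846
row 10: Σ corner-gray over 4 cells = 1530  → 1.5205
row 11: Σ corner-gray over 4 cells = 1268  → 1.2601
row 12: Σ corner-gray over 4 cells = 1763  → 1.7521
row 13: Σ corner-gray over 4 cells = 2604  → 2.5878
row 14: Σ corner-gray over 4 cells = 2274  → 2.2599
Σ rows: total corner-gray = 28868  → 28.6888 mm³

28.689


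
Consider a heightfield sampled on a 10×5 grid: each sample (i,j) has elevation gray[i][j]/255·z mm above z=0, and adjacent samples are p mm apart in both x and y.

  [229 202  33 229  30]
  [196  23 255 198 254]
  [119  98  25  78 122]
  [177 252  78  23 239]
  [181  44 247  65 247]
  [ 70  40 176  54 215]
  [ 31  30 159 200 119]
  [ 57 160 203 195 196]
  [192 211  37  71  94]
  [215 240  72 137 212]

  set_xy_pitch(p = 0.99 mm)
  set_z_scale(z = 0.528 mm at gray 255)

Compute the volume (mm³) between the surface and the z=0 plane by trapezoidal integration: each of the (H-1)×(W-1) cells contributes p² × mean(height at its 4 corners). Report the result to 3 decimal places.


height_mm = gray/255 × 0.528; cell vol = 0.99² × mean(4 corners)
unit = 0.99² × 0.528 / (4×255) = 0.000507346 mm³ per gray-sum
row 0: Σ corner-gray over 4 cells = 2589  → 1.3135
row 1: Σ corner-gray over 4 cells = 2045  → 1.0375
row 2: Σ corner-gray over 4 cells = 1765  → 0.8955
row 3: Σ corner-gray over 4 cells = 2262  → 1.1476
row 4: Σ corner-gray over 4 cells = 1965  → 0.9969
row 5: Σ corner-gray over 4 cells = 1753  → 0.8894
row 6: Σ corner-gray over 4 cells = 2297  → 1.1654
row 7: Σ corner-gray over 4 cells = 2293  → 1.1633
row 8: Σ corner-gray over 4 cells = 2249  → 1.1410
Σ rows: total corner-gray = 19218  → 9.7502 mm³

9.750


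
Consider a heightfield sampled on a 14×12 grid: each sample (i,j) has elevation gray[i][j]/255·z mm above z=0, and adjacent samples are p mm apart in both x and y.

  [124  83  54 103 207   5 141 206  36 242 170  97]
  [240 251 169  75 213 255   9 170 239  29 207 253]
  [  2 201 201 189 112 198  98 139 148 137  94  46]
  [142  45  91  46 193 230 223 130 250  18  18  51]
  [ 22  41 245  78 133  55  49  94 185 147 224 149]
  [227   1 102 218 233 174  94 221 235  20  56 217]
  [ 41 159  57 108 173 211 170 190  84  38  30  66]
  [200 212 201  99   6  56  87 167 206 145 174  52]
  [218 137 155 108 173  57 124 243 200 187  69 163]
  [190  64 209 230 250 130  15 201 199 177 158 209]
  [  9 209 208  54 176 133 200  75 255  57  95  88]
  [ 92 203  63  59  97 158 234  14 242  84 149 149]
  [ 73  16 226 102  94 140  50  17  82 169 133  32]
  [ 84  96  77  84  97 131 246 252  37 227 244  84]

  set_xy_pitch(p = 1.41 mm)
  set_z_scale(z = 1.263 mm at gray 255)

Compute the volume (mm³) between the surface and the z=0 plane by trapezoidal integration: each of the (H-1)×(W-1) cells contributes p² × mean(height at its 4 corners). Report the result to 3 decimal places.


190.713

height_mm = gray/255 × 1.263; cell vol = 1.41² × mean(4 corners)
unit = 1.41² × 1.263 / (4×255) = 0.00246174 mm³ per gray-sum
row 0: Σ corner-gray over 11 cells = 6442  → 15.8585
row 1: Σ corner-gray over 11 cells = 6809  → 16.7620
row 2: Σ corner-gray over 11 cells = 5763  → 14.1870
row 3: Σ corner-gray over 11 cells = 5354  → 13.1801
row 4: Σ corner-gray over 11 cells = 5825  → 14.3396
row 5: Σ corner-gray over 11 cells = 5699  → 14.0294
row 6: Σ corner-gray over 11 cells = 5505  → 13.5519
row 7: Σ corner-gray over 11 cells = 6245  → 15.3735
row 8: Σ corner-gray over 11 cells = 6952  → 17.1140
row 9: Σ corner-gray over 11 cells = 6686  → 16.4592
row 10: Σ corner-gray over 11 cells = 5868  → 14.4455
row 11: Σ corner-gray over 11 cells = 5010  → 12.3333
row 12: Σ corner-gray over 11 cells = 5313  → 13.0792
Σ rows: total corner-gray = 77471  → 190.7131 mm³


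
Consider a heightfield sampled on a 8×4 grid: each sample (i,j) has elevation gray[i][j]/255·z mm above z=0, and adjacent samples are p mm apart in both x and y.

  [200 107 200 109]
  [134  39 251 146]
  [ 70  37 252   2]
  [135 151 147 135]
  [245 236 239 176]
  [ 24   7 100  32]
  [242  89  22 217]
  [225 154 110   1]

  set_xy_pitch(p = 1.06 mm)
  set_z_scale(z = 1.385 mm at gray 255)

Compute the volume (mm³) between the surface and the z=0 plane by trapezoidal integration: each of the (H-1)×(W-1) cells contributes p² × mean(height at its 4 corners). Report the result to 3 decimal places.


16.894

height_mm = gray/255 × 1.385; cell vol = 1.06² × mean(4 corners)
unit = 1.06² × 1.385 / (4×255) = 0.00152567 mm³ per gray-sum
row 0: Σ corner-gray over 3 cells = 1783  → 2.7203
row 1: Σ corner-gray over 3 cells = 1510  → 2.3038
row 2: Σ corner-gray over 3 cells = 1516  → 2.3129
row 3: Σ corner-gray over 3 cells = 2237  → 3.4129
row 4: Σ corner-gray over 3 cells = 1641  → 2.5036
row 5: Σ corner-gray over 3 cells = 951  → 1.4509
row 6: Σ corner-gray over 3 cells = 1435  → 2.1893
Σ rows: total corner-gray = 11073  → 16.8938 mm³
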